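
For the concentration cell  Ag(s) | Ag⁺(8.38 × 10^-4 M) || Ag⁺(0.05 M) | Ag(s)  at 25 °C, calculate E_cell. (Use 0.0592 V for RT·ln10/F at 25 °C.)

0.11 V

Both half-cells are Ag⁺/Ag, so E°_cell = 0. The concentrated side is the cathode; the cell reaction moves Ag⁺ from high to low concentration with n = 1.
Q = [Ag⁺]_dilute/[Ag⁺]_conc = 8.38 × 10^-4/0.05 = 0.0168.
E = 0 − (0.0592/1) log Q = −(0.0592/1)(-1.776) = 0.1051 V.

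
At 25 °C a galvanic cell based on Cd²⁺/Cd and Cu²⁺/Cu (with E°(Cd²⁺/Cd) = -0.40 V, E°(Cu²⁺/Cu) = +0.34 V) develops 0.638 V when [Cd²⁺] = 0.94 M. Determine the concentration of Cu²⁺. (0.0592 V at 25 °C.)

From the Nernst equation, log Q = n(E° − E)/0.0592 = 2(0.74 − 0.638)/0.0592 = 3.446, so Q = 2790.
With Q = [Cd²⁺]/[Cu²⁺] and the known concentrations, [Cu²⁺] in the denominator gives [Cu²⁺] = 3.4 × 10^-4 M.

3.4 × 10^-4 M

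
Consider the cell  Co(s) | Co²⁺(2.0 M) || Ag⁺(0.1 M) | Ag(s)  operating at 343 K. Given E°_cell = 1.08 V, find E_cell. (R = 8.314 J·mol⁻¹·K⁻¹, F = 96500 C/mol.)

1.00 V

Balancing electrons gives n = 2; the reaction quotient is Q = [Co²⁺]/[Ag⁺]^2 = 200.
E = E° − (RT/nF) ln Q = 1.08 − (8.314×343)/(2×96500) × (5.298) = 1.080 − 0.078 = 1.002 V.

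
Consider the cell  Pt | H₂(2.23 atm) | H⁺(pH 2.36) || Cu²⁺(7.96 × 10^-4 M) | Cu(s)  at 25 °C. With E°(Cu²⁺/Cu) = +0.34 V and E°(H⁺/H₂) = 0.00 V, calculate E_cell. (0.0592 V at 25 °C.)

0.40 V

The Cu²⁺/Cu couple is the cathode, so E°_cell = 0.34 V; n = 2.
[H⁺] = 10^(−2.36) = 0.0044 M, and Q = [H⁺]^2 / ([Cu²⁺]·P(H₂)) = 0.0107.
E = E° − (0.0592/2) log Q = 0.34 − (0.0592/2)(-1.969) = 0.398 V.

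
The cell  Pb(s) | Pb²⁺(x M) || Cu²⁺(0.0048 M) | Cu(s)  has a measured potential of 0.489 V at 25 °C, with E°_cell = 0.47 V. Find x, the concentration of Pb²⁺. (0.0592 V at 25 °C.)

0.0011 M

From the Nernst equation, log Q = n(E° − E)/0.0592 = 2(0.47 − 0.489)/0.0592 = -0.642, so Q = 0.228.
With Q = [Pb²⁺]/[Cu²⁺] and the known concentrations, [Pb²⁺] in the numerator gives [Pb²⁺] = 0.0011 M.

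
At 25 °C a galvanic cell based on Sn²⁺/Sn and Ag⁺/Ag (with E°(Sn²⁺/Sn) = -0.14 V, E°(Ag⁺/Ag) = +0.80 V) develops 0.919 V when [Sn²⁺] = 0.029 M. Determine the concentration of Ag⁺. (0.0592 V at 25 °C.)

From the Nernst equation, log Q = n(E° − E)/0.0592 = 2(0.94 − 0.919)/0.0592 = 0.709, so Q = 5.12.
With Q = [Sn²⁺]/[Ag⁺]^2 and the known concentrations, [Ag⁺]^2 in the denominator gives [Ag⁺] = 0.075 M.

0.075 M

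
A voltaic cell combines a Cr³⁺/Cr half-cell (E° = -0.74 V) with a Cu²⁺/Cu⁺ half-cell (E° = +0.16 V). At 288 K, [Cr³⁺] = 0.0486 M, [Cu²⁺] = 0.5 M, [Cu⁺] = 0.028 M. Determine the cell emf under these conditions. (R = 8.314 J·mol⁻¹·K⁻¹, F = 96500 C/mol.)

0.997 V

The Cu²⁺/Cu⁺ couple has the higher reduction potential and acts as the cathode, so E°_cell = +0.16 − (-0.74) = 0.90 V.
Balancing electrons gives n = 3; the reaction quotient is Q = [Cr³⁺]·[Cu⁺]^3/[Cu²⁺]^3 = 8.53 × 10^-6.
E = E° − (RT/nF) ln Q = 0.90 − (8.314×288)/(3×96500) × (-11.671) = 0.900 + 0.097 = 0.997 V.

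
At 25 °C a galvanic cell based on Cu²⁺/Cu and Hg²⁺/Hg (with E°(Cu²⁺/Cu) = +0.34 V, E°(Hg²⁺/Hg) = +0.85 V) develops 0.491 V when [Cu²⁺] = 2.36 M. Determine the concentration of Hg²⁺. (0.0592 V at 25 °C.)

0.54 M

From the Nernst equation, log Q = n(E° − E)/0.0592 = 2(0.51 − 0.491)/0.0592 = 0.642, so Q = 4.38.
With Q = [Cu²⁺]/[Hg²⁺] and the known concentrations, [Hg²⁺] in the denominator gives [Hg²⁺] = 0.54 M.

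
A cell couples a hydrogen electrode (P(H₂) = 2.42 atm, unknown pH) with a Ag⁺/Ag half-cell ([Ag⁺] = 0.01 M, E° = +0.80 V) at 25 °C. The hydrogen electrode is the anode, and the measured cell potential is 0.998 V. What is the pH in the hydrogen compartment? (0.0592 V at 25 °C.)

pH = 5.15

E°_cell = 0.80 V and n = 2.
log Q = n(E° − E)/0.0592 = 2×(0.80 − 0.998)/0.0592 = -6.689.
With Q = [H⁺]^2 / ([Ag⁺]^2·P(H₂)), solving for [H⁺] gives log[H⁺] = -5.153, so pH = 5.15.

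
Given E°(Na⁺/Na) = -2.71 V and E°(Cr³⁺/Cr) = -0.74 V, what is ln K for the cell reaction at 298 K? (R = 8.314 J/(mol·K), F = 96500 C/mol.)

E°_cell = -0.74 − (-2.71) = 1.97 V, with n = 3 electrons transferred.
At equilibrium E = 0, so the Nernst equation gives ln K = nFE°/RT = (3)(96500)(1.97)/((8.314)(298)) = 230.19.

ln K = 230.2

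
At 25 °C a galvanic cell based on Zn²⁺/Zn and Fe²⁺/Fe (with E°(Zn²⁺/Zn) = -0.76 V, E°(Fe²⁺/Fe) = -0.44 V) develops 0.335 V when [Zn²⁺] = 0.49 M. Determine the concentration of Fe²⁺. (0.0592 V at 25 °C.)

From the Nernst equation, log Q = n(E° − E)/0.0592 = 2(0.32 − 0.335)/0.0592 = -0.507, so Q = 0.311.
With Q = [Zn²⁺]/[Fe²⁺] and the known concentrations, [Fe²⁺] in the denominator gives [Fe²⁺] = 1.6 M.

1.6 M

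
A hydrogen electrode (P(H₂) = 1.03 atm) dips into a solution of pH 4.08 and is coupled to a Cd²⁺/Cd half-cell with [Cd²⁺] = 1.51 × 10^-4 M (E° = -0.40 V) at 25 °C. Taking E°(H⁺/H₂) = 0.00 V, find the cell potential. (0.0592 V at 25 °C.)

0.27 V

The hydrogen couple is the cathode, so E°_cell = 0.40 V; n = 2.
[H⁺] = 10^(−4.08) = 8.3 × 10^-5 M, and Q = [Cd²⁺]·P(H₂) / [H⁺]^2 = 2.25 × 10^4.
E = E° − (0.0592/2) log Q = 0.40 − (0.0592/2)(4.352) = 0.271 V.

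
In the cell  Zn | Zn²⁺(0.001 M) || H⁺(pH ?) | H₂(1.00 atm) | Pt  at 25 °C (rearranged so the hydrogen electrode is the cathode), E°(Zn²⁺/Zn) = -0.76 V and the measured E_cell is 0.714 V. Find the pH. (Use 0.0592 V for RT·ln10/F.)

pH = 2.28

E°_cell = 0.76 V and n = 2.
log Q = n(E° − E)/0.0592 = 2×(0.76 − 0.714)/0.0592 = 1.554.
With Q = [Zn²⁺]·P(H₂) / [H⁺]^2, solving for [H⁺] gives log[H⁺] = -2.277, so pH = 2.28.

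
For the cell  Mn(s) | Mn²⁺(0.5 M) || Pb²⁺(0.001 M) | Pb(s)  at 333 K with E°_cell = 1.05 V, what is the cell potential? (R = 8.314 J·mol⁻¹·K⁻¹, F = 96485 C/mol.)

0.961 V

Balancing electrons gives n = 2; the reaction quotient is Q = [Mn²⁺]/[Pb²⁺] = 500.
E = E° − (RT/nF) ln Q = 1.05 − (8.314×333)/(2×96485) × (6.215) = 1.050 − 0.089 = 0.961 V.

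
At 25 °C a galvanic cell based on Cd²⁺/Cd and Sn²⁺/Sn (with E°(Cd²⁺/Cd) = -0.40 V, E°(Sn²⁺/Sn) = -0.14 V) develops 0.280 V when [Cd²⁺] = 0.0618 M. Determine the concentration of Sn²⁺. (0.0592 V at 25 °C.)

0.29 M

From the Nernst equation, log Q = n(E° − E)/0.0592 = 2(0.26 − 0.280)/0.0592 = -0.676, so Q = 0.211.
With Q = [Cd²⁺]/[Sn²⁺] and the known concentrations, [Sn²⁺] in the denominator gives [Sn²⁺] = 0.29 M.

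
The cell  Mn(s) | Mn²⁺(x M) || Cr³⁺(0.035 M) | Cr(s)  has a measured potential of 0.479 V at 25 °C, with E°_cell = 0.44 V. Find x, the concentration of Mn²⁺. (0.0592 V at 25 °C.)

0.0052 M

From the Nernst equation, log Q = n(E° − E)/0.0592 = 6(0.44 − 0.479)/0.0592 = -3.953, so Q = 1.12 × 10^-4.
With Q = [Mn²⁺]^3/[Cr³⁺]^2 and the known concentrations, [Mn²⁺]^3 in the numerator gives [Mn²⁺] = 0.0052 M.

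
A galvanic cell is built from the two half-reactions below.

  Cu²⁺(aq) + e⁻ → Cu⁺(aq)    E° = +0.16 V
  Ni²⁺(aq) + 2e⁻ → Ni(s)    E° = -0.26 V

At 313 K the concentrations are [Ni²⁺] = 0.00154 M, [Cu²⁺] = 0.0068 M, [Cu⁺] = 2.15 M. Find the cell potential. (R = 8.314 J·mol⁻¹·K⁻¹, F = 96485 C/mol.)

The Cu²⁺/Cu⁺ couple has the higher reduction potential and acts as the cathode, so E°_cell = +0.16 − (-0.26) = 0.42 V.
Balancing electrons gives n = 2; the reaction quotient is Q = [Ni²⁺]·[Cu⁺]^2/[Cu²⁺]^2 = 154.
E = E° − (RT/nF) ln Q = 0.42 − (8.314×313)/(2×96485) × (5.037) = 0.420 − 0.068 = 0.352 V.

0.352 V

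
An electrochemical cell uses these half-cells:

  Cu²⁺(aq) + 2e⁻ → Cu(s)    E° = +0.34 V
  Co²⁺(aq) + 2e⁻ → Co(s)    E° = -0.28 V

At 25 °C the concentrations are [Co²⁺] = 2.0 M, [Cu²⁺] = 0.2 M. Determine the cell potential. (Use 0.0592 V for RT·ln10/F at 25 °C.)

0.590 V

The Cu²⁺/Cu couple has the higher reduction potential and acts as the cathode, so E°_cell = +0.34 − (-0.28) = 0.62 V.
Balancing electrons gives n = 2; the reaction quotient is Q = [Co²⁺]/[Cu²⁺] = 10.0.
At 25 °C, E = E° − (0.0592/n) log Q = 0.62 − (0.0592/2)(1.000) = 0.620 − 0.030 = 0.590 V.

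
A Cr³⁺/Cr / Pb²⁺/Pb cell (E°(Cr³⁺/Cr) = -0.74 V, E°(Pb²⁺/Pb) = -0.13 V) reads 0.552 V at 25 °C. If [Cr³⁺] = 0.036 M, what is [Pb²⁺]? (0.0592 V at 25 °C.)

0.0012 M

From the Nernst equation, log Q = n(E° − E)/0.0592 = 6(0.61 − 0.552)/0.0592 = 5.878, so Q = 7.56 × 10^5.
With Q = [Cr³⁺]^2/[Pb²⁺]^3 and the known concentrations, [Pb²⁺]^3 in the denominator gives [Pb²⁺] = 0.0012 M.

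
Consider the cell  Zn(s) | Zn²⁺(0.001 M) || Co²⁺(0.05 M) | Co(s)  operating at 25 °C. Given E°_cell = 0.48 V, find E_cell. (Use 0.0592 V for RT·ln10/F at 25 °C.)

Balancing electrons gives n = 2; the reaction quotient is Q = [Zn²⁺]/[Co²⁺] = 0.0200.
At 25 °C, E = E° − (0.0592/n) log Q = 0.48 − (0.0592/2)(-1.699) = 0.480 + 0.050 = 0.530 V.

0.530 V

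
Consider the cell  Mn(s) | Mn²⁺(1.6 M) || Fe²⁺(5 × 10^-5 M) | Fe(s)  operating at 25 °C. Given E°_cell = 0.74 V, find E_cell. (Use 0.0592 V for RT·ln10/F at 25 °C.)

Balancing electrons gives n = 2; the reaction quotient is Q = [Mn²⁺]/[Fe²⁺] = 3.2 × 10^4.
At 25 °C, E = E° − (0.0592/n) log Q = 0.74 − (0.0592/2)(4.505) = 0.740 − 0.133 = 0.607 V.

0.607 V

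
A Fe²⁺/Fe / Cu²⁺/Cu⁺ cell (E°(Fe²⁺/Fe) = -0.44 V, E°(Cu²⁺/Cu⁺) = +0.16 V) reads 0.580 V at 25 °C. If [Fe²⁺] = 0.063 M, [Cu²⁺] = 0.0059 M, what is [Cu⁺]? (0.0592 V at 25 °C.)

0.051 M

From the Nernst equation, log Q = n(E° − E)/0.0592 = 2(0.60 − 0.580)/0.0592 = 0.676, so Q = 4.74.
With Q = [Fe²⁺]·[Cu⁺]^2/[Cu²⁺]^2 and the known concentrations, [Cu⁺]^2 in the numerator gives [Cu⁺] = 0.051 M.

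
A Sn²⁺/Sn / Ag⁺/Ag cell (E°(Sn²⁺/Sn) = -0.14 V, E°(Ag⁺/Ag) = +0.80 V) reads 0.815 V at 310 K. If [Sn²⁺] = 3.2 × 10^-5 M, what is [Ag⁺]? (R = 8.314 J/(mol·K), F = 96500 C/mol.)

From the Nernst equation, ln Q = nF(E° − E)/RT = 2×96500×(0.94 − 0.815)/(8.314×310) = 9.360, so Q = 1.16 × 10^4.
With Q = [Sn²⁺]/[Ag⁺]^2 and the known concentrations, [Ag⁺]^2 in the denominator gives [Ag⁺] = 5.2 × 10^-5 M.

5.2 × 10^-5 M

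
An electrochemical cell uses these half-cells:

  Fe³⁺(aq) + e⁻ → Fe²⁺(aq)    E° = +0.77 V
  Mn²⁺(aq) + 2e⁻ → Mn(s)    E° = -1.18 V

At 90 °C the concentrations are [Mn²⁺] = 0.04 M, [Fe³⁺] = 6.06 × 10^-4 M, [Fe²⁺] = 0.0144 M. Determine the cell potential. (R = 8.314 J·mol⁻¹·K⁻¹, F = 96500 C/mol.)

1.90 V

The Fe³⁺/Fe²⁺ couple has the higher reduction potential and acts as the cathode, so E°_cell = +0.77 − (-1.18) = 1.95 V.
Balancing electrons gives n = 2; the reaction quotient is Q = [Mn²⁺]·[Fe²⁺]^2/[Fe³⁺]^2 = 22.6.
E = E° − (RT/nF) ln Q = 1.95 − (8.314×363)/(2×96500) × (3.117) = 1.950 − 0.049 = 1.901 V.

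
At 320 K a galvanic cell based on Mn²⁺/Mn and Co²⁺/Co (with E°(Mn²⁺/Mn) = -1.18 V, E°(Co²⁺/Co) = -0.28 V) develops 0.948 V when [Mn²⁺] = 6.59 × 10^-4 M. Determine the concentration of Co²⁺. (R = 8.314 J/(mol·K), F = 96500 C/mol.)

From the Nernst equation, ln Q = nF(E° − E)/RT = 2×96500×(0.90 − 0.948)/(8.314×320) = -3.482, so Q = 0.0307.
With Q = [Mn²⁺]/[Co²⁺] and the known concentrations, [Co²⁺] in the denominator gives [Co²⁺] = 0.021 M.

0.021 M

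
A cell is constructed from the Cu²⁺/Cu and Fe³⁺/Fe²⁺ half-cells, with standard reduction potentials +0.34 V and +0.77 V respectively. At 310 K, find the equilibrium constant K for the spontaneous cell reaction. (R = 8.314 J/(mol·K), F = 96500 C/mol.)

9.6 × 10^13

E°_cell = +0.77 − (+0.34) = 0.43 V, with n = 2 electrons transferred.
At equilibrium E = 0, so the Nernst equation gives ln K = nFE°/RT = (2)(96500)(0.43)/((8.314)(310)) = 32.20.
K = e^32.20 = 9.6 × 10^13.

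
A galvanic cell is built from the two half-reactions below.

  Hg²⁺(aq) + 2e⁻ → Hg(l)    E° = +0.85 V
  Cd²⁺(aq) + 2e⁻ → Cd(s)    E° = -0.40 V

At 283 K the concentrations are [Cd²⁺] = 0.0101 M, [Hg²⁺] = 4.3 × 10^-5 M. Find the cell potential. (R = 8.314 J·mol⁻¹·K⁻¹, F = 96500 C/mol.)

The Hg²⁺/Hg couple has the higher reduction potential and acts as the cathode, so E°_cell = +0.85 − (-0.40) = 1.25 V.
Balancing electrons gives n = 2; the reaction quotient is Q = [Cd²⁺]/[Hg²⁺] = 235.
E = E° − (RT/nF) ln Q = 1.25 − (8.314×283)/(2×96500) × (5.459) = 1.250 − 0.067 = 1.183 V.

1.18 V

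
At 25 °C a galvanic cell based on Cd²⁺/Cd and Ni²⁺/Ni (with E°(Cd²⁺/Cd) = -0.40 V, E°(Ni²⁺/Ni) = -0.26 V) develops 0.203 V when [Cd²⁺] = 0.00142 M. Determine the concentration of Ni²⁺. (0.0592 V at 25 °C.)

0.19 M

From the Nernst equation, log Q = n(E° − E)/0.0592 = 2(0.14 − 0.203)/0.0592 = -2.128, so Q = 0.00744.
With Q = [Cd²⁺]/[Ni²⁺] and the known concentrations, [Ni²⁺] in the denominator gives [Ni²⁺] = 0.19 M.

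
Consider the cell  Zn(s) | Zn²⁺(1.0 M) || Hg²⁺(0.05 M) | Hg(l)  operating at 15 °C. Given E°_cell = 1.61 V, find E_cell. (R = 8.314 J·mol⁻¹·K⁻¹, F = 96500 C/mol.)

Balancing electrons gives n = 2; the reaction quotient is Q = [Zn²⁺]/[Hg²⁺] = 20.0.
E = E° − (RT/nF) ln Q = 1.61 − (8.314×288)/(2×96500) × (2.996) = 1.610 − 0.037 = 1.573 V.

1.57 V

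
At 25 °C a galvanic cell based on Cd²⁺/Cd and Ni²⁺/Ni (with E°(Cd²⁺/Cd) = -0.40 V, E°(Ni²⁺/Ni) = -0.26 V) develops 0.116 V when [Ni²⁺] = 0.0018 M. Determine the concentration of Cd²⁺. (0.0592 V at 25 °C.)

From the Nernst equation, log Q = n(E° − E)/0.0592 = 2(0.14 − 0.116)/0.0592 = 0.811, so Q = 6.47.
With Q = [Cd²⁺]/[Ni²⁺] and the known concentrations, [Cd²⁺] in the numerator gives [Cd²⁺] = 0.012 M.

0.012 M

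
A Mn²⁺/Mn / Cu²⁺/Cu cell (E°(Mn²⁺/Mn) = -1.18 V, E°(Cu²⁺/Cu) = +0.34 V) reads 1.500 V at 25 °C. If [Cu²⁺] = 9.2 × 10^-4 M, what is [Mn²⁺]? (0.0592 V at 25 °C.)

From the Nernst equation, log Q = n(E° − E)/0.0592 = 2(1.52 − 1.500)/0.0592 = 0.676, so Q = 4.74.
With Q = [Mn²⁺]/[Cu²⁺] and the known concentrations, [Mn²⁺] in the numerator gives [Mn²⁺] = 0.0044 M.

0.0044 M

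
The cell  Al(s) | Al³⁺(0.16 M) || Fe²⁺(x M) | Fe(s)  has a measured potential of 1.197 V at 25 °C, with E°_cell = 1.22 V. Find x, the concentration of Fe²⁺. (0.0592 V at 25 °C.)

From the Nernst equation, log Q = n(E° − E)/0.0592 = 6(1.22 − 1.197)/0.0592 = 2.331, so Q = 214.
With Q = [Al³⁺]^2/[Fe²⁺]^3 and the known concentrations, [Fe²⁺]^3 in the denominator gives [Fe²⁺] = 0.049 M.

0.049 M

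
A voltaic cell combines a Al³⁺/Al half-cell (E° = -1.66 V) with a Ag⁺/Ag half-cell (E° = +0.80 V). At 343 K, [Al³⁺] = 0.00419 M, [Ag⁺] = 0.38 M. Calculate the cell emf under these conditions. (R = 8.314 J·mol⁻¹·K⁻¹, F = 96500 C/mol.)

2.49 V

The Ag⁺/Ag couple has the higher reduction potential and acts as the cathode, so E°_cell = +0.80 − (-1.66) = 2.46 V.
Balancing electrons gives n = 3; the reaction quotient is Q = [Al³⁺]/[Ag⁺]^3 = 0.0764.
E = E° − (RT/nF) ln Q = 2.46 − (8.314×343)/(3×96500) × (-2.572) = 2.460 + 0.025 = 2.485 V.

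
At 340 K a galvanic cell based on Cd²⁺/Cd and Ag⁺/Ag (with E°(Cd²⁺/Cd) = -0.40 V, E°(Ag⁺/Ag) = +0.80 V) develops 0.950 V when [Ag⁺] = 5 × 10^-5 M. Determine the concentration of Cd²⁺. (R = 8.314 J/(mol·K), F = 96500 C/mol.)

0.065 M

From the Nernst equation, ln Q = nF(E° − E)/RT = 2×96500×(1.20 − 0.950)/(8.314×340) = 17.069, so Q = 2.59 × 10^7.
With Q = [Cd²⁺]/[Ag⁺]^2 and the known concentrations, [Cd²⁺] in the numerator gives [Cd²⁺] = 0.065 M.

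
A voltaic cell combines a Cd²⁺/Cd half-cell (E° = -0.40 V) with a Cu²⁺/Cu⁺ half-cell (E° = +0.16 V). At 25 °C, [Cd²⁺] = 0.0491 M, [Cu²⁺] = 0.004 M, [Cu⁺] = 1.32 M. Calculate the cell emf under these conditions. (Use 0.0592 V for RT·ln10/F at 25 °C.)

The Cu²⁺/Cu⁺ couple has the higher reduction potential and acts as the cathode, so E°_cell = +0.16 − (-0.40) = 0.56 V.
Balancing electrons gives n = 2; the reaction quotient is Q = [Cd²⁺]·[Cu⁺]^2/[Cu²⁺]^2 = 5350.
At 25 °C, E = E° − (0.0592/n) log Q = 0.56 − (0.0592/2)(3.728) = 0.560 − 0.110 = 0.450 V.

0.450 V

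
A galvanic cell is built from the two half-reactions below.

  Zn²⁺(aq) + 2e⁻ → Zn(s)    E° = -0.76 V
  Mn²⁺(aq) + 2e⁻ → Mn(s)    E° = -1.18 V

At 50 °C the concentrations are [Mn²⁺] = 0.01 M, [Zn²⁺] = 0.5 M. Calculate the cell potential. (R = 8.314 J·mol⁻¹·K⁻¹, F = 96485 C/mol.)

0.474 V

The Zn²⁺/Zn couple has the higher reduction potential and acts as the cathode, so E°_cell = -0.76 − (-1.18) = 0.42 V.
Balancing electrons gives n = 2; the reaction quotient is Q = [Mn²⁺]/[Zn²⁺] = 0.0200.
E = E° − (RT/nF) ln Q = 0.42 − (8.314×323)/(2×96485) × (-3.912) = 0.420 + 0.054 = 0.474 V.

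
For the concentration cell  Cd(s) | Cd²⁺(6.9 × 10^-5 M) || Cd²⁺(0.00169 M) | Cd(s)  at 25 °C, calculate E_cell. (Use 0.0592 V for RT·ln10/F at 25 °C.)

0.041 V

Both half-cells are Cd²⁺/Cd, so E°_cell = 0. The concentrated side is the cathode; the cell reaction moves Cd²⁺ from high to low concentration with n = 2.
Q = [Cd²⁺]_dilute/[Cd²⁺]_conc = 6.9 × 10^-5/0.00169 = 0.0408.
E = 0 − (0.0592/2) log Q = −(0.0592/2)(-1.389) = 0.0411 V.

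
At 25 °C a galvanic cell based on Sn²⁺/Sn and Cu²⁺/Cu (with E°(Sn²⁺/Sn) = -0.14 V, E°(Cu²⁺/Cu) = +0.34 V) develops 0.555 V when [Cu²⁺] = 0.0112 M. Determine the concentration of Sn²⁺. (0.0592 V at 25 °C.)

From the Nernst equation, log Q = n(E° − E)/0.0592 = 2(0.48 − 0.555)/0.0592 = -2.534, so Q = 0.00293.
With Q = [Sn²⁺]/[Cu²⁺] and the known concentrations, [Sn²⁺] in the numerator gives [Sn²⁺] = 3.3 × 10^-5 M.

3.3 × 10^-5 M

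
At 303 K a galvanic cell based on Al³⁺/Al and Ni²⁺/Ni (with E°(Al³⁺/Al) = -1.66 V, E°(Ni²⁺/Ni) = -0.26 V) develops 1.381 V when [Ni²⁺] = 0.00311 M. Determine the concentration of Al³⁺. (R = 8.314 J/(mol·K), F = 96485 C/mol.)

From the Nernst equation, ln Q = nF(E° − E)/RT = 6×96485×(1.40 − 1.381)/(8.314×303) = 4.366, so Q = 78.8.
With Q = [Al³⁺]^2/[Ni²⁺]^3 and the known concentrations, [Al³⁺]^2 in the numerator gives [Al³⁺] = 0.0015 M.

0.0015 M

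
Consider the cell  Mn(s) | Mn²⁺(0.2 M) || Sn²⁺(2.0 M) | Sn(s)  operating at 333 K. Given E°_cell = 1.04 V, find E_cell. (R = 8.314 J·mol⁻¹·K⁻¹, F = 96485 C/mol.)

Balancing electrons gives n = 2; the reaction quotient is Q = [Mn²⁺]/[Sn²⁺] = 0.100.
E = E° − (RT/nF) ln Q = 1.04 − (8.314×333)/(2×96485) × (-2.303) = 1.040 + 0.033 = 1.073 V.

1.07 V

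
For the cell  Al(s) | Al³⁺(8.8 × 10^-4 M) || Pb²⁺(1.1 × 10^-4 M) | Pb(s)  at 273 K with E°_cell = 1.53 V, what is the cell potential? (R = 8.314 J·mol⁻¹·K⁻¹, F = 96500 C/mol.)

1.48 V

Balancing electrons gives n = 6; the reaction quotient is Q = [Al³⁺]^2/[Pb²⁺]^3 = 5.82 × 10^5.
E = E° − (RT/nF) ln Q = 1.53 − (8.314×273)/(6×96500) × (13.274) = 1.530 − 0.052 = 1.478 V.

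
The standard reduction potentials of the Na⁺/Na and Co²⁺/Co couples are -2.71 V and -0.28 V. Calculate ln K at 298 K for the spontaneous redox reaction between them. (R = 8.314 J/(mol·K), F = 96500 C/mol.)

E°_cell = -0.28 − (-2.71) = 2.43 V, with n = 2 electrons transferred.
At equilibrium E = 0, so the Nernst equation gives ln K = nFE°/RT = (2)(96500)(2.43)/((8.314)(298)) = 189.29.

ln K = 189.3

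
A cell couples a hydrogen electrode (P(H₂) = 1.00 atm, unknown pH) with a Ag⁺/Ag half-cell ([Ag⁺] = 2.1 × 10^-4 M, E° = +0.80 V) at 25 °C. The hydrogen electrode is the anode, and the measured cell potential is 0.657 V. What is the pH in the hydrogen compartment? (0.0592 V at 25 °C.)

pH = 1.26

E°_cell = 0.80 V and n = 2.
log Q = n(E° − E)/0.0592 = 2×(0.80 − 0.657)/0.0592 = 4.831.
With Q = [H⁺]^2 / ([Ag⁺]^2·P(H₂)), solving for [H⁺] gives log[H⁺] = -1.262, so pH = 1.26.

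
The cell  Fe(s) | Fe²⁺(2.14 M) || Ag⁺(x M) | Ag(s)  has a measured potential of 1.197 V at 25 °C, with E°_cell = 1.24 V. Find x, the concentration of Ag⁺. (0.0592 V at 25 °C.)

From the Nernst equation, log Q = n(E° − E)/0.0592 = 2(1.24 − 1.197)/0.0592 = 1.453, so Q = 28.4.
With Q = [Fe²⁺]/[Ag⁺]^2 and the known concentrations, [Ag⁺]^2 in the denominator gives [Ag⁺] = 0.27 M.

0.27 M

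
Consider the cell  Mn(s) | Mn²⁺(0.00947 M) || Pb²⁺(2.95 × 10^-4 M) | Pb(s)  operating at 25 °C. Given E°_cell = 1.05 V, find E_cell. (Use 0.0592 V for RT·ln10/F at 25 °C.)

1.01 V

Balancing electrons gives n = 2; the reaction quotient is Q = [Mn²⁺]/[Pb²⁺] = 32.1.
At 25 °C, E = E° − (0.0592/n) log Q = 1.05 − (0.0592/2)(1.507) = 1.050 − 0.045 = 1.005 V.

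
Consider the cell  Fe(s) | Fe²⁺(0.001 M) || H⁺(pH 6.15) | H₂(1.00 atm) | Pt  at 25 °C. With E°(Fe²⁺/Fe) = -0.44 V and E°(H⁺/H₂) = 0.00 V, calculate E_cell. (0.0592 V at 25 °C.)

0.16 V

The hydrogen couple is the cathode, so E°_cell = 0.44 V; n = 2.
[H⁺] = 10^(−6.15) = 7.1 × 10^-7 M, and Q = [Fe²⁺]·P(H₂) / [H⁺]^2 = 2 × 10^9.
E = E° − (0.0592/2) log Q = 0.44 − (0.0592/2)(9.300) = 0.165 V.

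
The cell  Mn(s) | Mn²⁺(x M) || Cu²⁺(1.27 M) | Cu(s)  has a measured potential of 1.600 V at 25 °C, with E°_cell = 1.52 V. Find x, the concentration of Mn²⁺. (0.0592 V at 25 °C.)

0.0025 M

From the Nernst equation, log Q = n(E° − E)/0.0592 = 2(1.52 − 1.600)/0.0592 = -2.703, so Q = 0.00198.
With Q = [Mn²⁺]/[Cu²⁺] and the known concentrations, [Mn²⁺] in the numerator gives [Mn²⁺] = 0.0025 M.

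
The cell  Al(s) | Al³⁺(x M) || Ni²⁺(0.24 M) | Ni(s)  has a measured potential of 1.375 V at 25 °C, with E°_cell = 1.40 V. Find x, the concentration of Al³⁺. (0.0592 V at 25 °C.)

2.2 M

From the Nernst equation, log Q = n(E° − E)/0.0592 = 6(1.40 − 1.375)/0.0592 = 2.534, so Q = 342.
With Q = [Al³⁺]^2/[Ni²⁺]^3 and the known concentrations, [Al³⁺]^2 in the numerator gives [Al³⁺] = 2.2 M.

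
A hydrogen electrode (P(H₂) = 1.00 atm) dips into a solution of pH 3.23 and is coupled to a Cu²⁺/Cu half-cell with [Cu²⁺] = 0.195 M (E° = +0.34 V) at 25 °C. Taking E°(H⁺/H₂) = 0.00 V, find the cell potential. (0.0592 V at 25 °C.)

0.51 V

The Cu²⁺/Cu couple is the cathode, so E°_cell = 0.34 V; n = 2.
[H⁺] = 10^(−3.23) = 5.9 × 10^-4 M, and Q = [H⁺]^2 / ([Cu²⁺]·P(H₂)) = 1.78 × 10^-6.
E = E° − (0.0592/2) log Q = 0.34 − (0.0592/2)(-5.750) = 0.510 V.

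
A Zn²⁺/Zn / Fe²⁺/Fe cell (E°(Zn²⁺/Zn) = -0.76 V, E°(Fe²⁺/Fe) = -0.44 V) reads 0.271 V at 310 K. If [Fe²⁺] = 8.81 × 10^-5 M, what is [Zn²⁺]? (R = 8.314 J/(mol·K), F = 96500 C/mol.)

0.0035 M

From the Nernst equation, ln Q = nF(E° − E)/RT = 2×96500×(0.32 − 0.271)/(8.314×310) = 3.669, so Q = 39.2.
With Q = [Zn²⁺]/[Fe²⁺] and the known concentrations, [Zn²⁺] in the numerator gives [Zn²⁺] = 0.0035 M.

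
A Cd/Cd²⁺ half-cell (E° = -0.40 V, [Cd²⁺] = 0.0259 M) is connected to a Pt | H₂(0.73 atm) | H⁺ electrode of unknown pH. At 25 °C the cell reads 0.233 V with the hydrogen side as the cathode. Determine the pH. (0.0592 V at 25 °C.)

E°_cell = 0.40 V and n = 2.
log Q = n(E° − E)/0.0592 = 2×(0.40 − 0.233)/0.0592 = 5.642.
With Q = [Cd²⁺]·P(H₂) / [H⁺]^2, solving for [H⁺] gives log[H⁺] = -3.683, so pH = 3.68.

pH = 3.68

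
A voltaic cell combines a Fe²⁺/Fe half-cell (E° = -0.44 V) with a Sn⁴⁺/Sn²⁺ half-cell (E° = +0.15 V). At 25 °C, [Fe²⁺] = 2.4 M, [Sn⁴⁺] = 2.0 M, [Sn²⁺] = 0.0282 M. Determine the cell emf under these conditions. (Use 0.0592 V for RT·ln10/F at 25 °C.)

The Sn⁴⁺/Sn²⁺ couple has the higher reduction potential and acts as the cathode, so E°_cell = +0.15 − (-0.44) = 0.59 V.
Balancing electrons gives n = 2; the reaction quotient is Q = [Fe²⁺]·[Sn²⁺]/[Sn⁴⁺] = 0.0338.
At 25 °C, E = E° − (0.0592/n) log Q = 0.59 − (0.0592/2)(-1.471) = 0.590 + 0.044 = 0.634 V.

0.634 V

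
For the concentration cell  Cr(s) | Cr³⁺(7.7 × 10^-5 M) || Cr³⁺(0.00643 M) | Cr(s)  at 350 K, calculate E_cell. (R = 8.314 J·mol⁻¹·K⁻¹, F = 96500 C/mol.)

0.044 V

Both half-cells are Cr³⁺/Cr, so E°_cell = 0. The concentrated side is the cathode; the cell reaction moves Cr³⁺ from high to low concentration with n = 3.
Q = [Cr³⁺]_dilute/[Cr³⁺]_conc = 7.7 × 10^-5/0.00643 = 0.0120.
E = 0 − (RT/nF) ln Q = −((8.314×350)/(3×96500))(-4.425) = 0.0445 V.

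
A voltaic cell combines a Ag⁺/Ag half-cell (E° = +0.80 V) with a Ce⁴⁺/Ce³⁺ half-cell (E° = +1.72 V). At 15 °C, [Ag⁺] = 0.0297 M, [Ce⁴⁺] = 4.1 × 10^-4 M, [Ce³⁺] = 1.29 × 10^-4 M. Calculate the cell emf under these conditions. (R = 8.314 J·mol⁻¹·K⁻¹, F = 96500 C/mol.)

The Ce⁴⁺/Ce³⁺ couple has the higher reduction potential and acts as the cathode, so E°_cell = +1.72 − (+0.80) = 0.92 V.
Balancing electrons gives n = 1; the reaction quotient is Q = [Ag⁺]·[Ce³⁺]/[Ce⁴⁺] = 0.00934.
E = E° − (RT/nF) ln Q = 0.92 − (8.314×288)/(1×96500) × (-4.673) = 0.920 + 0.116 = 1.036 V.

1.04 V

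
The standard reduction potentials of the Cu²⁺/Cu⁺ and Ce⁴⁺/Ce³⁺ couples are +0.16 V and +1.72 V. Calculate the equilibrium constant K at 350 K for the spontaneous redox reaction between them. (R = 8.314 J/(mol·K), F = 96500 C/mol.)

2.9 × 10^22

E°_cell = +1.72 − (+0.16) = 1.56 V, with n = 1 electron transferred.
At equilibrium E = 0, so the Nernst equation gives ln K = nFE°/RT = (1)(96500)(1.56)/((8.314)(350)) = 51.73.
K = e^51.73 = 2.9 × 10^22.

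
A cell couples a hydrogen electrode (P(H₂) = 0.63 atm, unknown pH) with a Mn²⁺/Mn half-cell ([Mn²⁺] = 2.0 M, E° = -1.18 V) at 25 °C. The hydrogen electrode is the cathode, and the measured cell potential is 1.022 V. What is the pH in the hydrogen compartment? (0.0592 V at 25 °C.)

pH = 2.62

E°_cell = 1.18 V and n = 2.
log Q = n(E° − E)/0.0592 = 2×(1.18 − 1.022)/0.0592 = 5.338.
With Q = [Mn²⁺]·P(H₂) / [H⁺]^2, solving for [H⁺] gives log[H⁺] = -2.619, so pH = 2.62.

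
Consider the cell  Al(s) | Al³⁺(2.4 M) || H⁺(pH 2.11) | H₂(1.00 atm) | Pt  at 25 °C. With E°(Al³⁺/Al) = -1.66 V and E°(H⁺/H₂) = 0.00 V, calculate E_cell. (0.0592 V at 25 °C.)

The hydrogen couple is the cathode, so E°_cell = 1.66 V; n = 6.
[H⁺] = 10^(−2.11) = 0.0078 M, and Q = [Al³⁺]^2·P(H₂)^3 / [H⁺]^6 = 2.63 × 10^13.
E = E° − (0.0592/6) log Q = 1.66 − (0.0592/6)(13.420) = 1.528 V.

1.53 V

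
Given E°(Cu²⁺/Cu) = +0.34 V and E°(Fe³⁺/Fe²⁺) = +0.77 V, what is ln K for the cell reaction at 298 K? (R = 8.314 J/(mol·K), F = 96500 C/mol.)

ln K = 33.5

E°_cell = +0.77 − (+0.34) = 0.43 V, with n = 2 electrons transferred.
At equilibrium E = 0, so the Nernst equation gives ln K = nFE°/RT = (2)(96500)(0.43)/((8.314)(298)) = 33.50.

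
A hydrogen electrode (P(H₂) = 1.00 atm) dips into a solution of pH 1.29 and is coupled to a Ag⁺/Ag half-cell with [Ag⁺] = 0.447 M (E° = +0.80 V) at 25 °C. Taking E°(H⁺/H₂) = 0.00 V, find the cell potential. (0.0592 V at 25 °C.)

The Ag⁺/Ag couple is the cathode, so E°_cell = 0.80 V; n = 2.
[H⁺] = 10^(−1.29) = 0.051 M, and Q = [H⁺]^2 / ([Ag⁺]^2·P(H₂)) = 0.0132.
E = E° − (0.0592/2) log Q = 0.80 − (0.0592/2)(-1.881) = 0.856 V.

0.86 V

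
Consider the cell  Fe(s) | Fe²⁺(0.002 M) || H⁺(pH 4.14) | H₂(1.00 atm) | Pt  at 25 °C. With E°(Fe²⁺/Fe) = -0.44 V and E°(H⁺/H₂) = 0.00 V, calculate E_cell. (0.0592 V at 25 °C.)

0.27 V

The hydrogen couple is the cathode, so E°_cell = 0.44 V; n = 2.
[H⁺] = 10^(−4.14) = 7.2 × 10^-5 M, and Q = [Fe²⁺]·P(H₂) / [H⁺]^2 = 3.81 × 10^5.
E = E° − (0.0592/2) log Q = 0.44 − (0.0592/2)(5.581) = 0.275 V.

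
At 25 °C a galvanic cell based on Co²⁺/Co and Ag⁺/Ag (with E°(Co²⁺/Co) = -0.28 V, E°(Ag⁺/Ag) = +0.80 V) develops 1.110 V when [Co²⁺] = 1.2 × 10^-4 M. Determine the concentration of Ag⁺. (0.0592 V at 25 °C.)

From the Nernst equation, log Q = n(E° − E)/0.0592 = 2(1.08 − 1.110)/0.0592 = -1.014, so Q = 0.0969.
With Q = [Co²⁺]/[Ag⁺]^2 and the known concentrations, [Ag⁺]^2 in the denominator gives [Ag⁺] = 0.035 M.

0.035 M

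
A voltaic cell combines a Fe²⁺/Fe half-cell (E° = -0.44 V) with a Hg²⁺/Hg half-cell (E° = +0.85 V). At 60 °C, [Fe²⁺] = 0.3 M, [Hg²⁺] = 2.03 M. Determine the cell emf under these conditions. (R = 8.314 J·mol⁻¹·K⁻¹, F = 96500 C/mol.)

1.32 V

The Hg²⁺/Hg couple has the higher reduction potential and acts as the cathode, so E°_cell = +0.85 − (-0.44) = 1.29 V.
Balancing electrons gives n = 2; the reaction quotient is Q = [Fe²⁺]/[Hg²⁺] = 0.148.
E = E° − (RT/nF) ln Q = 1.29 − (8.314×333)/(2×96500) × (-1.912) = 1.290 + 0.027 = 1.317 V.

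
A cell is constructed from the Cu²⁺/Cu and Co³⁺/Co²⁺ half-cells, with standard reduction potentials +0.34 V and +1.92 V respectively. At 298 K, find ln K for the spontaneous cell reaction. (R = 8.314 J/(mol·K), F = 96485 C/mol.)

ln K = 123.1

E°_cell = +1.92 − (+0.34) = 1.58 V, with n = 2 electrons transferred.
At equilibrium E = 0, so the Nernst equation gives ln K = nFE°/RT = (2)(96485)(1.58)/((8.314)(298)) = 123.06.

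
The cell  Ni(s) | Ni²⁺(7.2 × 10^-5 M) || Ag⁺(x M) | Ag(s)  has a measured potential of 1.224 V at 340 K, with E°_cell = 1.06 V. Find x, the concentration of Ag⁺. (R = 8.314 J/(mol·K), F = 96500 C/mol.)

2.3 M

From the Nernst equation, ln Q = nF(E° − E)/RT = 2×96500×(1.06 − 1.224)/(8.314×340) = -11.197, so Q = 1.37 × 10^-5.
With Q = [Ni²⁺]/[Ag⁺]^2 and the known concentrations, [Ag⁺]^2 in the denominator gives [Ag⁺] = 2.3 M.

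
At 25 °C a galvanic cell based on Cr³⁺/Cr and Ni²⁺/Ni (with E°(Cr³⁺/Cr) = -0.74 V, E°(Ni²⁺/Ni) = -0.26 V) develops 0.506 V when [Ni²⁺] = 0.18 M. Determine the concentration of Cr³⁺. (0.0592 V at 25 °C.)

From the Nernst equation, log Q = n(E° − E)/0.0592 = 6(0.48 − 0.506)/0.0592 = -2.635, so Q = 0.00232.
With Q = [Cr³⁺]^2/[Ni²⁺]^3 and the known concentrations, [Cr³⁺]^2 in the numerator gives [Cr³⁺] = 0.0037 M.

0.0037 M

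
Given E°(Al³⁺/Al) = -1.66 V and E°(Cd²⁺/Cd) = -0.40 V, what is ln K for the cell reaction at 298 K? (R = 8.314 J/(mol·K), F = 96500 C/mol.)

E°_cell = -0.40 − (-1.66) = 1.26 V, with n = 6 electrons transferred.
At equilibrium E = 0, so the Nernst equation gives ln K = nFE°/RT = (6)(96500)(1.26)/((8.314)(298)) = 294.46.

ln K = 294.5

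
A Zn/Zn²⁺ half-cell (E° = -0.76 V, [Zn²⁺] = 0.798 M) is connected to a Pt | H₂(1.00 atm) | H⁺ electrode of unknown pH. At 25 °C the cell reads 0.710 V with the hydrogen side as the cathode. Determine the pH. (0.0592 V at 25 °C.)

pH = 0.89

E°_cell = 0.76 V and n = 2.
log Q = n(E° − E)/0.0592 = 2×(0.76 − 0.710)/0.0592 = 1.689.
With Q = [Zn²⁺]·P(H₂) / [H⁺]^2, solving for [H⁺] gives log[H⁺] = -0.894, so pH = 0.89.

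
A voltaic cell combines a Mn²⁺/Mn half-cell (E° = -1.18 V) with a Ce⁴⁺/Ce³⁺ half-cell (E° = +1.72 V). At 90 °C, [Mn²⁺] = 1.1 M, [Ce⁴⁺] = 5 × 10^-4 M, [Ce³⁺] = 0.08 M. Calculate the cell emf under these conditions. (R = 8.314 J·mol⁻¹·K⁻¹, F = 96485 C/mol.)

2.74 V

The Ce⁴⁺/Ce³⁺ couple has the higher reduction potential and acts as the cathode, so E°_cell = +1.72 − (-1.18) = 2.90 V.
Balancing electrons gives n = 2; the reaction quotient is Q = [Mn²⁺]·[Ce³⁺]^2/[Ce⁴⁺]^2 = 2.82 × 10^4.
E = E° − (RT/nF) ln Q = 2.90 − (8.314×363)/(2×96485) × (10.246) = 2.900 − 0.160 = 2.740 V.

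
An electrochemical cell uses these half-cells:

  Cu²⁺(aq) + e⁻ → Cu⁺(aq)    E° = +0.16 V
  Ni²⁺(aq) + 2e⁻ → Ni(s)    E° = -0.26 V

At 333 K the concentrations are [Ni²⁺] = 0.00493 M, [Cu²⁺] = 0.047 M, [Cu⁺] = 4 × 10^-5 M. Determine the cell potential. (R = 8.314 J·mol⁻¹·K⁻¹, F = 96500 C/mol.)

0.699 V

The Cu²⁺/Cu⁺ couple has the higher reduction potential and acts as the cathode, so E°_cell = +0.16 − (-0.26) = 0.42 V.
Balancing electrons gives n = 2; the reaction quotient is Q = [Ni²⁺]·[Cu⁺]^2/[Cu²⁺]^2 = 3.57 × 10^-9.
E = E° − (RT/nF) ln Q = 0.42 − (8.314×333)/(2×96500) × (-19.450) = 0.420 + 0.279 = 0.699 V.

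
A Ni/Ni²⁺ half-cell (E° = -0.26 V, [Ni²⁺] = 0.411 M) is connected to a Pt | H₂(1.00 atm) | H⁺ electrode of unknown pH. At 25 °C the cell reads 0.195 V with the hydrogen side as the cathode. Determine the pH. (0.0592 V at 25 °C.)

E°_cell = 0.26 V and n = 2.
log Q = n(E° − E)/0.0592 = 2×(0.26 − 0.195)/0.0592 = 2.196.
With Q = [Ni²⁺]·P(H₂) / [H⁺]^2, solving for [H⁺] gives log[H⁺] = -1.291, so pH = 1.29.

pH = 1.29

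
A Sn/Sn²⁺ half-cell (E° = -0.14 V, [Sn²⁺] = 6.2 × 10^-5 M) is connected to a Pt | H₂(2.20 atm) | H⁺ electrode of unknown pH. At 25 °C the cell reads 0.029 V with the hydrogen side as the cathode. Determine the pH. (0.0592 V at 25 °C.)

pH = 3.81

E°_cell = 0.14 V and n = 2.
log Q = n(E° − E)/0.0592 = 2×(0.14 − 0.029)/0.0592 = 3.750.
With Q = [Sn²⁺]·P(H₂) / [H⁺]^2, solving for [H⁺] gives log[H⁺] = -3.808, so pH = 3.81.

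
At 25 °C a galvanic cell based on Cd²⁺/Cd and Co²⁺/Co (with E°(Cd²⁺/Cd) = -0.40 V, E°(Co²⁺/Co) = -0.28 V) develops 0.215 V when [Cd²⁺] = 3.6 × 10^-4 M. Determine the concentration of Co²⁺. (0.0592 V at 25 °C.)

From the Nernst equation, log Q = n(E° − E)/0.0592 = 2(0.12 − 0.215)/0.0592 = -3.209, so Q = 6.17 × 10^-4.
With Q = [Cd²⁺]/[Co²⁺] and the known concentrations, [Co²⁺] in the denominator gives [Co²⁺] = 0.58 M.

0.58 M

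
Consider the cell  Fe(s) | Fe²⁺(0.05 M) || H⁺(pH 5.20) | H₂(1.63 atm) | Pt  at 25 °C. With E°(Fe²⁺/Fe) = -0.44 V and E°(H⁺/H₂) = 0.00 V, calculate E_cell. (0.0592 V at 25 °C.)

The hydrogen couple is the cathode, so E°_cell = 0.44 V; n = 2.
[H⁺] = 10^(−5.20) = 6.3 × 10^-6 M, and Q = [Fe²⁺]·P(H₂) / [H⁺]^2 = 2.05 × 10^9.
E = E° − (0.0592/2) log Q = 0.44 − (0.0592/2)(9.311) = 0.164 V.

0.16 V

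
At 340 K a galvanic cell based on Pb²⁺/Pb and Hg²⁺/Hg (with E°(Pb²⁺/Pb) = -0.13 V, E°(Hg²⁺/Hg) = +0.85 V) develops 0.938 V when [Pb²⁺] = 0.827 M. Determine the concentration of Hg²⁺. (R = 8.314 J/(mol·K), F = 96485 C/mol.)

From the Nernst equation, ln Q = nF(E° − E)/RT = 2×96485×(0.98 − 0.938)/(8.314×340) = 2.867, so Q = 17.6.
With Q = [Pb²⁺]/[Hg²⁺] and the known concentrations, [Hg²⁺] in the denominator gives [Hg²⁺] = 0.047 M.

0.047 M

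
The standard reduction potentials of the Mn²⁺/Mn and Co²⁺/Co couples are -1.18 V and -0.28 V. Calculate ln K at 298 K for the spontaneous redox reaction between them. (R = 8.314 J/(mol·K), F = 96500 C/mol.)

ln K = 70.1

E°_cell = -0.28 − (-1.18) = 0.90 V, with n = 2 electrons transferred.
At equilibrium E = 0, so the Nernst equation gives ln K = nFE°/RT = (2)(96500)(0.90)/((8.314)(298)) = 70.11.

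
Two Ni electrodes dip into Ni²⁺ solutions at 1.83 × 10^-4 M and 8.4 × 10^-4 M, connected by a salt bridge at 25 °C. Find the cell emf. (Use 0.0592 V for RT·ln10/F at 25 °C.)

0.020 V

Both half-cells are Ni²⁺/Ni, so E°_cell = 0. The concentrated side is the cathode; the cell reaction moves Ni²⁺ from high to low concentration with n = 2.
Q = [Ni²⁺]_dilute/[Ni²⁺]_conc = 1.83 × 10^-4/8.4 × 10^-4 = 0.218.
E = 0 − (0.0592/2) log Q = −(0.0592/2)(-0.662) = 0.0196 V.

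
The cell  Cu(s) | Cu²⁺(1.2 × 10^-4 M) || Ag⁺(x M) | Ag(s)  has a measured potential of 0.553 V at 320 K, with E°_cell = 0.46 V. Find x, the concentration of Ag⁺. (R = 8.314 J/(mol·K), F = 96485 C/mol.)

From the Nernst equation, ln Q = nF(E° − E)/RT = 2×96485×(0.46 − 0.553)/(8.314×320) = -6.745, so Q = 0.00118.
With Q = [Cu²⁺]/[Ag⁺]^2 and the known concentrations, [Ag⁺]^2 in the denominator gives [Ag⁺] = 0.32 M.

0.32 M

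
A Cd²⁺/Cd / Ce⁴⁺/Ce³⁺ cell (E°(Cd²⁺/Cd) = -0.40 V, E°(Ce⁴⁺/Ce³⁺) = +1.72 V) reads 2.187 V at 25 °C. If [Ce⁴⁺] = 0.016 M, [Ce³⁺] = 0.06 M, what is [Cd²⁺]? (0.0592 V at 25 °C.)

From the Nernst equation, log Q = n(E° − E)/0.0592 = 2(2.12 − 2.187)/0.0592 = -2.264, so Q = 0.00545.
With Q = [Cd²⁺]·[Ce³⁺]^2/[Ce⁴⁺]^2 and the known concentrations, [Cd²⁺] in the numerator gives [Cd²⁺] = 3.9 × 10^-4 M.

3.9 × 10^-4 M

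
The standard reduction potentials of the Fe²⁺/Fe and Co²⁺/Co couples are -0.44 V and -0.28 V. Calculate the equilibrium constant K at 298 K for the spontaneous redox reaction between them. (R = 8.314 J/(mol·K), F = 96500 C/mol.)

2.6 × 10^5

E°_cell = -0.28 − (-0.44) = 0.16 V, with n = 2 electrons transferred.
At equilibrium E = 0, so the Nernst equation gives ln K = nFE°/RT = (2)(96500)(0.16)/((8.314)(298)) = 12.46.
K = e^12.46 = 2.6 × 10^5.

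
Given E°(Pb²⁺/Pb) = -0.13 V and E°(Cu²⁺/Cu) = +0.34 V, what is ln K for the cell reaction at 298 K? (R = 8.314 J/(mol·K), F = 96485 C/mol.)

ln K = 36.6

E°_cell = +0.34 − (-0.13) = 0.47 V, with n = 2 electrons transferred.
At equilibrium E = 0, so the Nernst equation gives ln K = nFE°/RT = (2)(96485)(0.47)/((8.314)(298)) = 36.61.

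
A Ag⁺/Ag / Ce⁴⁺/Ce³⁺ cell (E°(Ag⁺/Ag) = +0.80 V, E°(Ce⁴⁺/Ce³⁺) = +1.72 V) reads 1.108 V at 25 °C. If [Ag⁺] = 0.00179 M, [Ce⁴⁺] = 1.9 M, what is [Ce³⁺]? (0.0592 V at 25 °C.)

From the Nernst equation, log Q = n(E° − E)/0.0592 = 1(0.92 − 1.108)/0.0592 = -3.176, so Q = 6.67 × 10^-4.
With Q = [Ag⁺]·[Ce³⁺]/[Ce⁴⁺] and the known concentrations, [Ce³⁺] in the numerator gives [Ce³⁺] = 0.71 M.

0.71 M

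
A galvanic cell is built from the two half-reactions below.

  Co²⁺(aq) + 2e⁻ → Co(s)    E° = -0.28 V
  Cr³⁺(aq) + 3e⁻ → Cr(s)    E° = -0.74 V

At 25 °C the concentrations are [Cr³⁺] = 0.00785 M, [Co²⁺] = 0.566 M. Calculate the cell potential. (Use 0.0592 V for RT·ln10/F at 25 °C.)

0.494 V

The Co²⁺/Co couple has the higher reduction potential and acts as the cathode, so E°_cell = -0.28 − (-0.74) = 0.46 V.
Balancing electrons gives n = 6; the reaction quotient is Q = [Cr³⁺]^2/[Co²⁺]^3 = 3.4 × 10^-4.
At 25 °C, E = E° − (0.0592/n) log Q = 0.46 − (0.0592/6)(-3.469) = 0.460 + 0.034 = 0.494 V.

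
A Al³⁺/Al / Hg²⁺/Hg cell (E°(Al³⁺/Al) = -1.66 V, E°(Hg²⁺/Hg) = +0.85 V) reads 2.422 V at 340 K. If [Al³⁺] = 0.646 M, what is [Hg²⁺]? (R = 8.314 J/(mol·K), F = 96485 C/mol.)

0.0018 M

From the Nernst equation, ln Q = nF(E° − E)/RT = 6×96485×(2.51 − 2.422)/(8.314×340) = 18.022, so Q = 6.71 × 10^7.
With Q = [Al³⁺]^2/[Hg²⁺]^3 and the known concentrations, [Hg²⁺]^3 in the denominator gives [Hg²⁺] = 0.0018 M.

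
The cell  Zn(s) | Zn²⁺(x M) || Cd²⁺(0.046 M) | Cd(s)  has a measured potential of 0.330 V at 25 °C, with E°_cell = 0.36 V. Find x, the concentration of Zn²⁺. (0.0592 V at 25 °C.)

0.47 M

From the Nernst equation, log Q = n(E° − E)/0.0592 = 2(0.36 − 0.330)/0.0592 = 1.014, so Q = 10.3.
With Q = [Zn²⁺]/[Cd²⁺] and the known concentrations, [Zn²⁺] in the numerator gives [Zn²⁺] = 0.47 M.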